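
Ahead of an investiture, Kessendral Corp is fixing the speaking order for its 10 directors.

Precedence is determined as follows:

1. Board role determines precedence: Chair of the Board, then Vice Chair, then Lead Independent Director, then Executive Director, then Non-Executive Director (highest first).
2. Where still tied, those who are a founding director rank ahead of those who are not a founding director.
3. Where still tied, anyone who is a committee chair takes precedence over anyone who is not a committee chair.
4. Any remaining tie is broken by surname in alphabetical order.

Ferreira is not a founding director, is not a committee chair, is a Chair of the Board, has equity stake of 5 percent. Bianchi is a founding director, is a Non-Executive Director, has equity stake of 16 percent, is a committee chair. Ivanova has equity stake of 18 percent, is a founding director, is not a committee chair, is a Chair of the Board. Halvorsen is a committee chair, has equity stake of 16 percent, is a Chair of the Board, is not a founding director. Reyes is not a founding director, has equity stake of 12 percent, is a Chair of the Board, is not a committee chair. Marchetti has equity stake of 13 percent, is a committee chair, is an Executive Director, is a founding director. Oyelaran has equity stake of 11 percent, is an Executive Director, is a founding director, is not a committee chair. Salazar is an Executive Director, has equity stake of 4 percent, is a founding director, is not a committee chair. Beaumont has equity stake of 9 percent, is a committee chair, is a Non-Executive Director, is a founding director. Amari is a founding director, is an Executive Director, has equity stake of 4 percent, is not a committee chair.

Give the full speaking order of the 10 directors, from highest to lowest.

By board role: Ivanova, Halvorsen, Ferreira and Reyes (Chair of the Board); then Marchetti, Amari, Oyelaran and Salazar (Executive Director); then Beaumont and Bianchi (Non-Executive Director).
Among Ivanova, Halvorsen, Ferreira and Reyes, a founding director before not a founding director: Ivanova (a founding director) before Halvorsen, Ferreira and Reyes (not a founding director).
Among Halvorsen, Ferreira and Reyes, a committee chair before not a committee chair: Halvorsen (a committee chair) before Ferreira and Reyes (not a committee chair).
Among Ferreira and Reyes, alphabetically by surname: Ferreira before Reyes.
Marchetti, Amari, Oyelaran and Salazar are each a founding director, so the next rule applies.
Among Marchetti, Amari, Oyelaran and Salazar, a committee chair before not a committee chair: Marchetti (a committee chair) before Amari, Oyelaran and Salazar (not a committee chair).
Among Amari, Oyelaran and Salazar, alphabetically by surname: Amari before Oyelaran before Salazar.
Beaumont and Bianchi are each a founding director, so the next rule applies.
Beaumont and Bianchi are each a committee chair, so the next rule applies.
Among Beaumont and Bianchi, alphabetically by surname: Beaumont before Bianchi.
Full order: Ivanova, Halvorsen, Ferreira, Reyes, Marchetti, Amari, Oyelaran, Salazar, Beaumont, Bianchi.

Ivanova, Halvorsen, Ferreira, Reyes, Marchetti, Amari, Oyelaran, Salazar, Beaumont, Bianchi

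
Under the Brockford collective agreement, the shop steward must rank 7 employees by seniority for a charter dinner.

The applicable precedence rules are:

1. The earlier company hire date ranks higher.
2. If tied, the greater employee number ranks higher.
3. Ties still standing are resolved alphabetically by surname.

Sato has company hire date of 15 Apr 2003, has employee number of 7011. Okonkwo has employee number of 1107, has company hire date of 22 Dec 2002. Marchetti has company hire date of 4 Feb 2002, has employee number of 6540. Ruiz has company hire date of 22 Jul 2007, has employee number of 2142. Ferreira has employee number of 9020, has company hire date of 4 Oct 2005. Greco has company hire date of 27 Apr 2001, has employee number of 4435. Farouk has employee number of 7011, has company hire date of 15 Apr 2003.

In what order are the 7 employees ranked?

Greco, Marchetti, Okonkwo, Farouk, Sato, Ferreira, Ruiz

By company hire date (earlier first): Greco (27 Apr 2001); then Marchetti (4 Feb 2002); then Okonkwo (22 Dec 2002); then Farouk and Sato (both 15 Apr 2003); then Ferreira (4 Oct 2005); then Ruiz (22 Jul 2007).
Farouk and Sato both have employee number 7011, so the next rule applies.
Among Farouk and Sato, alphabetically by surname: Farouk before Sato.
Full order: Greco, Marchetti, Okonkwo, Farouk, Sato, Ferreira, Ruiz.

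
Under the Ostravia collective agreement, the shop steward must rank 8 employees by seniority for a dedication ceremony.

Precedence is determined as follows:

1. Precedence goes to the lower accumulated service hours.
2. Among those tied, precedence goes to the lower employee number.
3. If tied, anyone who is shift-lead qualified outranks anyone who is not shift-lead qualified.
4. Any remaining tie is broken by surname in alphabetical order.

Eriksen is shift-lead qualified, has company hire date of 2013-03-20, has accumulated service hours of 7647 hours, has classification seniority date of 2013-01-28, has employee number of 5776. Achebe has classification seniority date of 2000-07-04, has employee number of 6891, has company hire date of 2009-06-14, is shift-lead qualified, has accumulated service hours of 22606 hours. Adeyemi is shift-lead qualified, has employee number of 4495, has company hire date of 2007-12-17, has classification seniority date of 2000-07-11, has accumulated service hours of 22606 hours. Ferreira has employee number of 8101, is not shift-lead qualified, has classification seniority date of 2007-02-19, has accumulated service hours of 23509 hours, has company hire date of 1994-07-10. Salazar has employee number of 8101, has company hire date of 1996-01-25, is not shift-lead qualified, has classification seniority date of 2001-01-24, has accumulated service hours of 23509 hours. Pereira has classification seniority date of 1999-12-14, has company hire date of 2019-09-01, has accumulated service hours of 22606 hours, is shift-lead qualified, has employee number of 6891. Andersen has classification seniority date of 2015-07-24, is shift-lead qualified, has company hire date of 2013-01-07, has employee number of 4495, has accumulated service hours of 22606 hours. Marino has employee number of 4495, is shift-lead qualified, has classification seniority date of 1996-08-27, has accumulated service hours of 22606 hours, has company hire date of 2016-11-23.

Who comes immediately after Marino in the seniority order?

Achebe

By accumulated service hours (lower first): Eriksen (7647 hours); then Adeyemi, Andersen, Marino, Achebe and Pereira (each 22606 hours); then Ferreira and Salazar (both 23509 hours).
Among Adeyemi, Andersen, Marino, Achebe and Pereira, by employee number (lower first): Adeyemi, Andersen and Marino (4495) before Achebe and Pereira (6891).
Adeyemi, Andersen and Marino are each shift-lead qualified, so the next rule applies.
Among Adeyemi, Andersen and Marino, alphabetically by surname: Adeyemi before Andersen before Marino.
Achebe and Pereira are each shift-lead qualified, so the next rule applies.
Among Achebe and Pereira, alphabetically by surname: Achebe before Pereira.
Ferreira and Salazar both have employee number 8101, so the next rule applies.
Ferreira and Salazar are each not shift-lead qualified, so the next rule applies.
Among Ferreira and Salazar, alphabetically by surname: Ferreira before Salazar.
Order: Eriksen, Adeyemi, Andersen, Marino, Achebe, Pereira, Ferreira, Salazar.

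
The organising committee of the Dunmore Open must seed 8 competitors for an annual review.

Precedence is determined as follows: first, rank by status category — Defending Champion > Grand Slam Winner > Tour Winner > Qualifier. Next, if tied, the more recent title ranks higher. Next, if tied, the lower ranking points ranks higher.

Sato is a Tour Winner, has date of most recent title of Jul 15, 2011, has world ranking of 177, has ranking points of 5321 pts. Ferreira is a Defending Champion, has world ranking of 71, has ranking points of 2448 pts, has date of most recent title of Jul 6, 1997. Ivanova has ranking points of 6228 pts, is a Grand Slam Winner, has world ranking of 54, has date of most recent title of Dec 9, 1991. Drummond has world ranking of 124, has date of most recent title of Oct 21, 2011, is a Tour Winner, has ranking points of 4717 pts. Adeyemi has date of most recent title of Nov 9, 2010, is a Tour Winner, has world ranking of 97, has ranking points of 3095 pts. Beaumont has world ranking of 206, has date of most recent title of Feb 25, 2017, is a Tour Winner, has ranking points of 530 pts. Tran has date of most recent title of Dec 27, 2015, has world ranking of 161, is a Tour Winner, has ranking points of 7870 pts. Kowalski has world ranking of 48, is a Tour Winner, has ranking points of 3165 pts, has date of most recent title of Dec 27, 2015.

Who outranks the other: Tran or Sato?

Tran

By status category: Ferreira (Defending Champion); then Ivanova (Grand Slam Winner); then Beaumont, Kowalski, Tran, Drummond, Sato and Adeyemi (Tour Winner).
Among Beaumont, Kowalski, Tran, Drummond, Sato and Adeyemi, by date of most recent title (later first): Beaumont (Feb 25, 2017) before Kowalski and Tran (Dec 27, 2015) before Drummond (Oct 21, 2011) before Sato (Jul 15, 2011) before Adeyemi (Nov 9, 2010).
Among Kowalski and Tran, by ranking points (lower first): Kowalski (3165 pts) before Tran (7870 pts).
So Tran takes precedence.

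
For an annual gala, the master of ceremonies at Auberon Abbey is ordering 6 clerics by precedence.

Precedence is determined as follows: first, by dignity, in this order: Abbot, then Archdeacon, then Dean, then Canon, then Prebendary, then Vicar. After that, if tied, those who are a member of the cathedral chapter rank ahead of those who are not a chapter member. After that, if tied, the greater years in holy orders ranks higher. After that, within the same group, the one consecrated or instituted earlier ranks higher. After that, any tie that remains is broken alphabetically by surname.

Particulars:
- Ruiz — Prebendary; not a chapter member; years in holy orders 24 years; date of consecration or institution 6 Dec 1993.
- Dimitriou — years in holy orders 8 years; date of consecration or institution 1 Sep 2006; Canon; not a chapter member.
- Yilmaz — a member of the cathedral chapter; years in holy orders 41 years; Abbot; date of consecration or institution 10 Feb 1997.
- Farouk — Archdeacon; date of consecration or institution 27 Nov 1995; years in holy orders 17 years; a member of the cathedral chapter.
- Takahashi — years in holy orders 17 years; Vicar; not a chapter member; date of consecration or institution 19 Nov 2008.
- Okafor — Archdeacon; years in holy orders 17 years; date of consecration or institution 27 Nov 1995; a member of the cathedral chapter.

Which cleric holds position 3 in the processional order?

Okafor

By dignity: Yilmaz (Abbot); then Farouk and Okafor (Archdeacon); then Dimitriou (Canon); then Ruiz (Prebendary); then Takahashi (Vicar).
Farouk and Okafor are each a member of the cathedral chapter, so the next rule applies.
Farouk and Okafor both have years in holy orders 17 years, so the next rule applies.
Farouk and Okafor both have date of consecration or institution 27 Nov 1995, so the next rule applies.
Among Farouk and Okafor, alphabetically by surname: Farouk before Okafor.
Order: Yilmaz, Farouk, Okafor, Dimitriou, Ruiz, Takahashi.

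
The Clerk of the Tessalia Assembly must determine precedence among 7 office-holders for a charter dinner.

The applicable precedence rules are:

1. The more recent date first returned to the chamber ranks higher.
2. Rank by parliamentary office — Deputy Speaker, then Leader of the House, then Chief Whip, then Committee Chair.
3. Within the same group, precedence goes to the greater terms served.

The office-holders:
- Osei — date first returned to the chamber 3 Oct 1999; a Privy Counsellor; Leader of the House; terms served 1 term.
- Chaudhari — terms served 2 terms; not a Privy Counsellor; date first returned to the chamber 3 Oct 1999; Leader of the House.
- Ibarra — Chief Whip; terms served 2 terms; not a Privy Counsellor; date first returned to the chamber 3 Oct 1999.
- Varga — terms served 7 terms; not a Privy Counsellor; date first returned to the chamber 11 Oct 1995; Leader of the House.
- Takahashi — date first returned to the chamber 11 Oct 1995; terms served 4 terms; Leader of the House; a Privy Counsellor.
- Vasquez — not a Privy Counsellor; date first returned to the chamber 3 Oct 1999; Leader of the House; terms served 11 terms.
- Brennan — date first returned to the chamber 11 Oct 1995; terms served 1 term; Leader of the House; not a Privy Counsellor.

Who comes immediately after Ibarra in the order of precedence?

By date first returned to the chamber (later first): Vasquez, Chaudhari, Osei and Ibarra (each 3 Oct 1999); then Varga, Takahashi and Brennan (each 11 Oct 1995).
Among Vasquez, Chaudhari, Osei and Ibarra, by parliamentary office: Vasquez, Chaudhari and Osei (Leader of the House) before Ibarra (Chief Whip).
Among Vasquez, Chaudhari and Osei, by terms served (higher first): Vasquez (11 terms) before Chaudhari (2 terms) before Osei (1 term).
Varga, Takahashi and Brennan are each Leader of the House, so the next rule applies.
Among Varga, Takahashi and Brennan, by terms served (higher first): Varga (7 terms) before Takahashi (4 terms) before Brennan (1 term).
Order: Vasquez, Chaudhari, Osei, Ibarra, Varga, Takahashi, Brennan.

Varga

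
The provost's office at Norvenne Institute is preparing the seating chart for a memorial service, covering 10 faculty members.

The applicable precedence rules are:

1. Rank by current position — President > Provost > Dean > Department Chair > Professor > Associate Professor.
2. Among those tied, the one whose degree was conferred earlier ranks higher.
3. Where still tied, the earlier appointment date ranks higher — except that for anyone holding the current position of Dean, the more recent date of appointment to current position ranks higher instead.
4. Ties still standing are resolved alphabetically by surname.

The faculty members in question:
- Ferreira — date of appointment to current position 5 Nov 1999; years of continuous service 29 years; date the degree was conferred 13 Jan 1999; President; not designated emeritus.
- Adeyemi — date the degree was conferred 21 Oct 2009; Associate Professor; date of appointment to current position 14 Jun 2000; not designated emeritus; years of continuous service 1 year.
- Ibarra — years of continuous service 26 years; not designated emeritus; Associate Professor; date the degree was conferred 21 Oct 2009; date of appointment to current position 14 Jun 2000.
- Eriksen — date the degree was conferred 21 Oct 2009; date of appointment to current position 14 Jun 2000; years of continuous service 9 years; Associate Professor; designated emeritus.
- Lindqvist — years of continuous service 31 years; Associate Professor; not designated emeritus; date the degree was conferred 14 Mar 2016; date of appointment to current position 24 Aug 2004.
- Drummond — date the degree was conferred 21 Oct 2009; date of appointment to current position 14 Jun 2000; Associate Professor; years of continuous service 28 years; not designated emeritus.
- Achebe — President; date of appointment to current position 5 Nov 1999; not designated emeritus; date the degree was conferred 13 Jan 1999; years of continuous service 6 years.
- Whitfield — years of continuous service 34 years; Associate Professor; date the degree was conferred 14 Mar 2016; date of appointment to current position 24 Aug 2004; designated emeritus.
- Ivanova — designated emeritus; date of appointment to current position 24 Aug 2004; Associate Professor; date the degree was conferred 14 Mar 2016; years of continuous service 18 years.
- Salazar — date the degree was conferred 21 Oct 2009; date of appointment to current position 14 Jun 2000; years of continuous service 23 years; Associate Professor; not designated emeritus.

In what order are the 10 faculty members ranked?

By current position: Achebe and Ferreira (President); then Adeyemi, Drummond, Eriksen, Ibarra, Salazar, Ivanova, Lindqvist and Whitfield (Associate Professor).
Achebe and Ferreira both have date the degree was conferred 13 Jan 1999, so the next rule applies.
Achebe and Ferreira both have date of appointment to current position 5 Nov 1999, so the next rule applies.
Among Achebe and Ferreira, alphabetically by surname: Achebe before Ferreira.
Among Adeyemi, Drummond, Eriksen, Ibarra, Salazar, Ivanova, Lindqvist and Whitfield, by date the degree was conferred (earlier first): Adeyemi, Drummond, Eriksen, Ibarra and Salazar (21 Oct 2009) before Ivanova, Lindqvist and Whitfield (14 Mar 2016).
Adeyemi, Drummond, Eriksen, Ibarra and Salazar all have date of appointment to current position 14 Jun 2000, so the next rule applies.
Among Adeyemi, Drummond, Eriksen, Ibarra and Salazar, alphabetically by surname: Adeyemi before Drummond before Eriksen before Ibarra before Salazar.
Ivanova, Lindqvist and Whitfield all have date of appointment to current position 24 Aug 2004, so the next rule applies.
Among Ivanova, Lindqvist and Whitfield, alphabetically by surname: Ivanova before Lindqvist before Whitfield.
Full order: Achebe, Ferreira, Adeyemi, Drummond, Eriksen, Ibarra, Salazar, Ivanova, Lindqvist, Whitfield.

Achebe, Ferreira, Adeyemi, Drummond, Eriksen, Ibarra, Salazar, Ivanova, Lindqvist, Whitfield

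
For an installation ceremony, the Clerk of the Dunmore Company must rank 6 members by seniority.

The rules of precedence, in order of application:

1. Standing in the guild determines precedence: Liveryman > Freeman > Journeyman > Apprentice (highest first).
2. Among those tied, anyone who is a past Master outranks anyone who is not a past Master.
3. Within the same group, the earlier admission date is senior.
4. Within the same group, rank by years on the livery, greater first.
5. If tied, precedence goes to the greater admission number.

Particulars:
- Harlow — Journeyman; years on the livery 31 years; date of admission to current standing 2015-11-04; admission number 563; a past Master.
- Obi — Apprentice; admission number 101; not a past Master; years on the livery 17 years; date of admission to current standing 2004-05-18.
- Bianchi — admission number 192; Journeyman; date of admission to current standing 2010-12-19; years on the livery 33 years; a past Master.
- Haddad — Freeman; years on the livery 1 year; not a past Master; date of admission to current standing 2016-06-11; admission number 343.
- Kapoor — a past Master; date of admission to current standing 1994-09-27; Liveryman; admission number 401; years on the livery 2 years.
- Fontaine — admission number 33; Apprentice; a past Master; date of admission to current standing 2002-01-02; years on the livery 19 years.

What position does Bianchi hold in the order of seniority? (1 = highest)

3

By standing in the guild: Kapoor (Liveryman); then Haddad (Freeman); then Bianchi and Harlow (Journeyman); then Fontaine and Obi (Apprentice).
Bianchi and Harlow are each a past Master, so the next rule applies.
Among Bianchi and Harlow, by date of admission to current standing (earlier first): Bianchi (2010-12-19) before Harlow (2015-11-04).
Among Fontaine and Obi, a past Master before not a past Master: Fontaine (a past Master) before Obi (not a past Master).
Order: Kapoor, Haddad, Bianchi, Harlow, Fontaine, Obi. So position 3.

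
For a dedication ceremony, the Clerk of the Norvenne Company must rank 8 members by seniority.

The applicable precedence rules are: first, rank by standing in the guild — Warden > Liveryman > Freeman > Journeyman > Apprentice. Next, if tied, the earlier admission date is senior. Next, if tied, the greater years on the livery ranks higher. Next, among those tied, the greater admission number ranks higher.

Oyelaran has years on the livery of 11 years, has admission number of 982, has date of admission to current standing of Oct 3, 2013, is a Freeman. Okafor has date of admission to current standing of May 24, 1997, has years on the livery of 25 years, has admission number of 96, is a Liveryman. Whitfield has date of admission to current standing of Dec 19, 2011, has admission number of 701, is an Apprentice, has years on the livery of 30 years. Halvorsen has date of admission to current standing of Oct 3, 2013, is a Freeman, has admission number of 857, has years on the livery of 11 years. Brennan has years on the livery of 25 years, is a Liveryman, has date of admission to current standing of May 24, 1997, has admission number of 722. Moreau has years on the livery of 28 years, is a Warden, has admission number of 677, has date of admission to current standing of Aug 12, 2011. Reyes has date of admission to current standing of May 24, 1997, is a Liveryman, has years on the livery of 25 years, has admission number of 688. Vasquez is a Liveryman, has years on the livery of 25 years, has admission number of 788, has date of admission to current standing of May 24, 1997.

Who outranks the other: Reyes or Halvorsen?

By standing in the guild: Moreau (Warden); then Vasquez, Brennan, Reyes and Okafor (Liveryman); then Oyelaran and Halvorsen (Freeman); then Whitfield (Apprentice).
Vasquez, Brennan, Reyes and Okafor all have date of admission to current standing May 24, 1997, so the next rule applies.
Vasquez, Brennan, Reyes and Okafor all have years on the livery 25 years, so the next rule applies.
Among Vasquez, Brennan, Reyes and Okafor, by admission number (higher first): Vasquez (788) before Brennan (722) before Reyes (688) before Okafor (96).
Oyelaran and Halvorsen both have date of admission to current standing Oct 3, 2013, so the next rule applies.
Oyelaran and Halvorsen both have years on the livery 11 years, so the next rule applies.
Among Oyelaran and Halvorsen, by admission number (higher first): Oyelaran (982) before Halvorsen (857).
So Reyes takes precedence.

Reyes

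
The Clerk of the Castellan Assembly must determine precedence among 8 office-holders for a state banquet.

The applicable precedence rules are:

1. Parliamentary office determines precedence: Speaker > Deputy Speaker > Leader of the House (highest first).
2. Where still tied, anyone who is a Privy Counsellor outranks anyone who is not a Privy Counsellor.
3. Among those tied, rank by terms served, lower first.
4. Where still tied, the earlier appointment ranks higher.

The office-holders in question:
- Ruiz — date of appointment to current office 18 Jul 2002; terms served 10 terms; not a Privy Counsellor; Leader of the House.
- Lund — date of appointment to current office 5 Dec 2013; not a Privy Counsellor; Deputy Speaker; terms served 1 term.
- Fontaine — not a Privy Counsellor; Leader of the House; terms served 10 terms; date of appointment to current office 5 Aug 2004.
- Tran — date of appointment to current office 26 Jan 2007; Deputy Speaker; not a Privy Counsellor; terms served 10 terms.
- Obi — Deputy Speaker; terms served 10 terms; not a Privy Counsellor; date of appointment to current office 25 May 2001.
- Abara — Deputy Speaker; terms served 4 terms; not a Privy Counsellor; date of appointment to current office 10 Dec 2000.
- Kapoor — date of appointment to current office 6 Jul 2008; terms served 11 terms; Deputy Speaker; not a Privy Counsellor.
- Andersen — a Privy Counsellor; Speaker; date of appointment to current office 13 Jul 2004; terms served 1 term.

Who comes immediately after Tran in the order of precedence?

By parliamentary office: Andersen (Speaker); then Lund, Abara, Obi, Tran and Kapoor (Deputy Speaker); then Ruiz and Fontaine (Leader of the House).
Lund, Abara, Obi, Tran and Kapoor are each not a Privy Counsellor, so the next rule applies.
Among Lund, Abara, Obi, Tran and Kapoor, by terms served (lower first): Lund (1 term) before Abara (4 terms) before Obi and Tran (10 terms) before Kapoor (11 terms).
Among Obi and Tran, by date of appointment to current office (earlier first): Obi (25 May 2001) before Tran (26 Jan 2007).
Ruiz and Fontaine are each not a Privy Counsellor, so the next rule applies.
Ruiz and Fontaine both have terms served 10 terms, so the next rule applies.
Among Ruiz and Fontaine, by date of appointment to current office (earlier first): Ruiz (18 Jul 2002) before Fontaine (5 Aug 2004).
Order: Andersen, Lund, Abara, Obi, Tran, Kapoor, Ruiz, Fontaine.

Kapoor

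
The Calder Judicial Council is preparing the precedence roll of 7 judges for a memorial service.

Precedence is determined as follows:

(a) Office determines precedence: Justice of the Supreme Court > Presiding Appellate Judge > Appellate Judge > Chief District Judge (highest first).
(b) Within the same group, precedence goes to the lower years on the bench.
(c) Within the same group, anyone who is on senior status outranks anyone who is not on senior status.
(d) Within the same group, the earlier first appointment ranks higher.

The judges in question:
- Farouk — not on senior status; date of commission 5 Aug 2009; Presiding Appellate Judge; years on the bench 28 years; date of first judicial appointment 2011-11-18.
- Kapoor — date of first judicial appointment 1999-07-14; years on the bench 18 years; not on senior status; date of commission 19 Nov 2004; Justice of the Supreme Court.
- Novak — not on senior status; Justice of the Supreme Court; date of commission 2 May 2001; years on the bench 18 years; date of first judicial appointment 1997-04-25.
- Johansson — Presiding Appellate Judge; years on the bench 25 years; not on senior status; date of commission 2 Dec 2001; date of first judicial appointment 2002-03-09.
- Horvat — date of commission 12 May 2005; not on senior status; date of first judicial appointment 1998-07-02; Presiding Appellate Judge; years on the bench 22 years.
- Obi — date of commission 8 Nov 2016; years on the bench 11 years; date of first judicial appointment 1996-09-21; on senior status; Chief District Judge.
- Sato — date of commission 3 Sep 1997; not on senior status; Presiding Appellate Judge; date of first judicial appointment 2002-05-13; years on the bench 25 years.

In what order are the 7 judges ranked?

By office: Novak and Kapoor (Justice of the Supreme Court); then Horvat, Johansson, Sato and Farouk (Presiding Appellate Judge); then Obi (Chief District Judge).
Novak and Kapoor both have years on the bench 18 years, so the next rule applies.
Novak and Kapoor are each not on senior status, so the next rule applies.
Among Novak and Kapoor, by date of first judicial appointment (earlier first): Novak (1997-04-25) before Kapoor (1999-07-14).
Among Horvat, Johansson, Sato and Farouk, by years on the bench (lower first): Horvat (22 years) before Johansson and Sato (25 years) before Farouk (28 years).
Johansson and Sato are each not on senior status, so the next rule applies.
Among Johansson and Sato, by date of first judicial appointment (earlier first): Johansson (2002-03-09) before Sato (2002-05-13).
Full order: Novak, Kapoor, Horvat, Johansson, Sato, Farouk, Obi.

Novak, Kapoor, Horvat, Johansson, Sato, Farouk, Obi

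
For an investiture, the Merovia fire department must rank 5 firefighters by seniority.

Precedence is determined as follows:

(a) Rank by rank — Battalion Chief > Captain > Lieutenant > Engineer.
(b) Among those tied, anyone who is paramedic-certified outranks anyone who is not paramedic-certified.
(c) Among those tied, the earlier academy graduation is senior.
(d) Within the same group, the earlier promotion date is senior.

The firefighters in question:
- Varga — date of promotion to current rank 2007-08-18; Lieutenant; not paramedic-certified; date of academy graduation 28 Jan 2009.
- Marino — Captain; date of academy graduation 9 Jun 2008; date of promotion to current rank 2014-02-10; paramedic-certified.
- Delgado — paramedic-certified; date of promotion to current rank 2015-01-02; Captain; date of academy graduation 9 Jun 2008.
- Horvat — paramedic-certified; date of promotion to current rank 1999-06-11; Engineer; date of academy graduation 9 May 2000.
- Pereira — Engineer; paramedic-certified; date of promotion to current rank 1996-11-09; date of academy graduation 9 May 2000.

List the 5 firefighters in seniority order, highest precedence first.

By rank: Marino and Delgado (Captain); then Varga (Lieutenant); then Pereira and Horvat (Engineer).
Marino and Delgado are each paramedic-certified, so the next rule applies.
Marino and Delgado both have date of academy graduation 9 Jun 2008, so the next rule applies.
Among Marino and Delgado, by date of promotion to current rank (earlier first): Marino (2014-02-10) before Delgado (2015-01-02).
Pereira and Horvat are each paramedic-certified, so the next rule applies.
Pereira and Horvat both have date of academy graduation 9 May 2000, so the next rule applies.
Among Pereira and Horvat, by date of promotion to current rank (earlier first): Pereira (1996-11-09) before Horvat (1999-06-11).
Full order: Marino, Delgado, Varga, Pereira, Horvat.

Marino, Delgado, Varga, Pereira, Horvat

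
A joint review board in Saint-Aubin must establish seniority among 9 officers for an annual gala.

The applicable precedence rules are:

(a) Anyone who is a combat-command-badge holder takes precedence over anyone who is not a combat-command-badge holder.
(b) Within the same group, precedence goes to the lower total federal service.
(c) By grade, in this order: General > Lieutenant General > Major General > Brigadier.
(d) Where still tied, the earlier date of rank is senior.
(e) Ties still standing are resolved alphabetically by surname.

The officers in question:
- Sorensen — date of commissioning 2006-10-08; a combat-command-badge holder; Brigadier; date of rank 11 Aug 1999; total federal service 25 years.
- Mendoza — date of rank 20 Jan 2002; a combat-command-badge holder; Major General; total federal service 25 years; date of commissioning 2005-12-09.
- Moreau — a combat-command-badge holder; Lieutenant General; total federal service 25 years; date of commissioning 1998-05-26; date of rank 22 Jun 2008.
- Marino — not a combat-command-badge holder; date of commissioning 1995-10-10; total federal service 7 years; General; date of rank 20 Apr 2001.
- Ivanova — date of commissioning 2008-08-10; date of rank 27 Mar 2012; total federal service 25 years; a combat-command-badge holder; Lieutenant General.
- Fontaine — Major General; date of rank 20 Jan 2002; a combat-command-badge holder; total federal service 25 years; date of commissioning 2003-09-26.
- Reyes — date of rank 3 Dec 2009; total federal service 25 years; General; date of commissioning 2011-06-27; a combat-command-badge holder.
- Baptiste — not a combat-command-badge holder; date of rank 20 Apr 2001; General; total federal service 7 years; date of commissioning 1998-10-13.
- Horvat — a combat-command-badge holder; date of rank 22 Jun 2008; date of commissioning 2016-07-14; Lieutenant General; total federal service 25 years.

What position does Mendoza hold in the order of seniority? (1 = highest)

By the first rule: Reyes, Horvat, Moreau, Ivanova, Fontaine, Mendoza and Sorensen (each a combat-command-badge holder); then Baptiste and Marino (both not a combat-command-badge holder).
Reyes, Horvat, Moreau, Ivanova, Fontaine, Mendoza and Sorensen all have total federal service 25 years, so the next rule applies.
Among Reyes, Horvat, Moreau, Ivanova, Fontaine, Mendoza and Sorensen, by grade: Reyes (General) before Horvat, Moreau and Ivanova (Lieutenant General) before Fontaine and Mendoza (Major General) before Sorensen (Brigadier).
Among Horvat, Moreau and Ivanova, by date of rank (earlier first): Horvat and Moreau (22 Jun 2008) before Ivanova (27 Mar 2012).
Among Horvat and Moreau, alphabetically by surname: Horvat before Moreau.
Fontaine and Mendoza both have date of rank 20 Jan 2002, so the next rule applies.
Among Fontaine and Mendoza, alphabetically by surname: Fontaine before Mendoza.
Baptiste and Marino both have total federal service 7 years, so the next rule applies.
Baptiste and Marino are each General, so the next rule applies.
Baptiste and Marino both have date of rank 20 Apr 2001, so the next rule applies.
Among Baptiste and Marino, alphabetically by surname: Baptiste before Marino.
Order: Reyes, Horvat, Moreau, Ivanova, Fontaine, Mendoza, Sorensen, Baptiste, Marino. So position 6.

6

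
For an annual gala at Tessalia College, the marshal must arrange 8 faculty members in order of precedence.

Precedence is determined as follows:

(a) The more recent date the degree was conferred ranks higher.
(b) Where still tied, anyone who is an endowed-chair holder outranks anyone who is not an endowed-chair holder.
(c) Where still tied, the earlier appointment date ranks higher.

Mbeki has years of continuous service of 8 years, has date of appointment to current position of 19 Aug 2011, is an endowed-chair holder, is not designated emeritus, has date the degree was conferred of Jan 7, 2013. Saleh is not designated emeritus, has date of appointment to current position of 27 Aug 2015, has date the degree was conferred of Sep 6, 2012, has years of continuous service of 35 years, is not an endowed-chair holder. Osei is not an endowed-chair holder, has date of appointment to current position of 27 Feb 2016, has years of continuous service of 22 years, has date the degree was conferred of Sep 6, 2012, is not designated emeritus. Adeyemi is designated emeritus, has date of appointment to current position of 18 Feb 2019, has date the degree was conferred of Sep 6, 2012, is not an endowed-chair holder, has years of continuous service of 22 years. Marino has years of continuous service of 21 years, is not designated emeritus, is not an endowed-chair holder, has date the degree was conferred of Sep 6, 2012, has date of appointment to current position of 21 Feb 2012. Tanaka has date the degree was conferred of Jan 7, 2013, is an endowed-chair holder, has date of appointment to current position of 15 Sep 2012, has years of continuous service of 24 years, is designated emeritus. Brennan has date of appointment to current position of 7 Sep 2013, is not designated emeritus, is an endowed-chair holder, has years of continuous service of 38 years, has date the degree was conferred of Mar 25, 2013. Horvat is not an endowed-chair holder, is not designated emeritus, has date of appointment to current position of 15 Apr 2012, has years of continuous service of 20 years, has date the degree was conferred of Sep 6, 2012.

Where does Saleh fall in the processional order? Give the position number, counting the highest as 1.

6

By date the degree was conferred (later first): Brennan (Mar 25, 2013); then Mbeki and Tanaka (both Jan 7, 2013); then Marino, Horvat, Saleh, Osei and Adeyemi (each Sep 6, 2012).
Mbeki and Tanaka are each an endowed-chair holder, so the next rule applies.
Among Mbeki and Tanaka, by date of appointment to current position (earlier first): Mbeki (19 Aug 2011) before Tanaka (15 Sep 2012).
Marino, Horvat, Saleh, Osei and Adeyemi are each not an endowed-chair holder, so the next rule applies.
Among Marino, Horvat, Saleh, Osei and Adeyemi, by date of appointment to current position (earlier first): Marino (21 Feb 2012) before Horvat (15 Apr 2012) before Saleh (27 Aug 2015) before Osei (27 Feb 2016) before Adeyemi (18 Feb 2019).
Order: Brennan, Mbeki, Tanaka, Marino, Horvat, Saleh, Osei, Adeyemi. So position 6.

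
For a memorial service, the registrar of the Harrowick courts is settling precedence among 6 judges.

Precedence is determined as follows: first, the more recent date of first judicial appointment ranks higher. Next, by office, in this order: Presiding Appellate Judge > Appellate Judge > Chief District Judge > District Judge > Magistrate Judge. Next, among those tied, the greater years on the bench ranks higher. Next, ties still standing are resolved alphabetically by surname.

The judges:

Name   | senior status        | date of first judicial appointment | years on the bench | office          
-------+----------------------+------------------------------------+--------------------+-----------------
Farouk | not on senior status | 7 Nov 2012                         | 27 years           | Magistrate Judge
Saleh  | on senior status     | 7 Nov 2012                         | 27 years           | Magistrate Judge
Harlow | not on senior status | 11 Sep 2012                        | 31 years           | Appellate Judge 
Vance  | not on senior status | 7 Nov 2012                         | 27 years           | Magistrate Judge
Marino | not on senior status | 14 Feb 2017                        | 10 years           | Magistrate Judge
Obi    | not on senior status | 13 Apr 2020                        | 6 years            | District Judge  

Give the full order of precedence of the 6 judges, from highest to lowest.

Obi, Marino, Farouk, Saleh, Vance, Harlow

By date of first judicial appointment (later first): Obi (13 Apr 2020); then Marino (14 Feb 2017); then Farouk, Saleh and Vance (each 7 Nov 2012); then Harlow (11 Sep 2012).
Farouk, Saleh and Vance are each Magistrate Judge, so the next rule applies.
Farouk, Saleh and Vance all have years on the bench 27 years, so the next rule applies.
Among Farouk, Saleh and Vance, alphabetically by surname: Farouk before Saleh before Vance.
Full order: Obi, Marino, Farouk, Saleh, Vance, Harlow.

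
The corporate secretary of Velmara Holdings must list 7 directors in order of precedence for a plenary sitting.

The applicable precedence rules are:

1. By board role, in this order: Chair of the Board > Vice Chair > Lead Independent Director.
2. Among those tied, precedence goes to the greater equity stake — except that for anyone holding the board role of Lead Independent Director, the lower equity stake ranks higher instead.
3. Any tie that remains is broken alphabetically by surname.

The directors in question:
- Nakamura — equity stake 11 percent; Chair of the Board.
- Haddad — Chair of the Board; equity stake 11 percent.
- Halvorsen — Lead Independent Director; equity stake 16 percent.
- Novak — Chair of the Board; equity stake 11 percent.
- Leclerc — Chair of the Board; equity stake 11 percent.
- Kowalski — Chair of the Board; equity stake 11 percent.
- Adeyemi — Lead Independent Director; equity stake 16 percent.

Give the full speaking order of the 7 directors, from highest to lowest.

By board role: Haddad, Kowalski, Leclerc, Nakamura and Novak (Chair of the Board); then Adeyemi and Halvorsen (Lead Independent Director).
Haddad, Kowalski, Leclerc, Nakamura and Novak all have equity stake 11 percent, so the next rule applies.
Among Haddad, Kowalski, Leclerc, Nakamura and Novak, alphabetically by surname: Haddad before Kowalski before Leclerc before Nakamura before Novak.
Adeyemi and Halvorsen both have equity stake 16 percent, so the next rule applies.
Among Adeyemi and Halvorsen, alphabetically by surname: Adeyemi before Halvorsen.
Full order: Haddad, Kowalski, Leclerc, Nakamura, Novak, Adeyemi, Halvorsen.

Haddad, Kowalski, Leclerc, Nakamura, Novak, Adeyemi, Halvorsen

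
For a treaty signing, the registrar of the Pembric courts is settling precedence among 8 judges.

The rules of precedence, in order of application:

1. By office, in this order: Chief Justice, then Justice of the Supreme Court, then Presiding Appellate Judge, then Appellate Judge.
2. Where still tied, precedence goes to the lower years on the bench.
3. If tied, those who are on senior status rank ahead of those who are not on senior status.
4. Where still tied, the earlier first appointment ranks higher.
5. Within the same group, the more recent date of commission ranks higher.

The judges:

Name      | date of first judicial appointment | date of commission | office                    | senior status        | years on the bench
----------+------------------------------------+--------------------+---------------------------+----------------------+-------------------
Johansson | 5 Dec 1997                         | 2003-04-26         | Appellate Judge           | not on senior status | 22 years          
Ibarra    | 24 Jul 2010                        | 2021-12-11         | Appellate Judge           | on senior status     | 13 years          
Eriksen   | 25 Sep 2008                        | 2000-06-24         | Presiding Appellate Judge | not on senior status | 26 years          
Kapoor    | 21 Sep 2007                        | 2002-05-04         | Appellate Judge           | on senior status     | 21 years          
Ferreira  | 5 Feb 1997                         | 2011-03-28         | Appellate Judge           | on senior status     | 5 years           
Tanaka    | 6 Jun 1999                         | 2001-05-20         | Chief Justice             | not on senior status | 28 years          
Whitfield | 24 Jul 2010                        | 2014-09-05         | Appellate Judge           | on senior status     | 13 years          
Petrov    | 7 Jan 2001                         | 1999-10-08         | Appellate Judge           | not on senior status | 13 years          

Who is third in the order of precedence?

By office: Tanaka (Chief Justice); then Eriksen (Presiding Appellate Judge); then Ferreira, Ibarra, Whitfield, Petrov, Kapoor and Johansson (Appellate Judge).
Among Ferreira, Ibarra, Whitfield, Petrov, Kapoor and Johansson, by years on the bench (lower first): Ferreira (5 years) before Ibarra, Whitfield and Petrov (13 years) before Kapoor (21 years) before Johansson (22 years).
Among Ibarra, Whitfield and Petrov, on senior status before not on senior status: Ibarra and Whitfield (on senior status) before Petrov (not on senior status).
Ibarra and Whitfield both have date of first judicial appointment 24 Jul 2010, so the next rule applies.
Among Ibarra and Whitfield, by date of commission (later first): Ibarra (2021-12-11) before Whitfield (2014-09-05).
Order: Tanaka, Eriksen, Ferreira, Ibarra, Whitfield, Petrov, Kapoor, Johansson.

Ferreira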